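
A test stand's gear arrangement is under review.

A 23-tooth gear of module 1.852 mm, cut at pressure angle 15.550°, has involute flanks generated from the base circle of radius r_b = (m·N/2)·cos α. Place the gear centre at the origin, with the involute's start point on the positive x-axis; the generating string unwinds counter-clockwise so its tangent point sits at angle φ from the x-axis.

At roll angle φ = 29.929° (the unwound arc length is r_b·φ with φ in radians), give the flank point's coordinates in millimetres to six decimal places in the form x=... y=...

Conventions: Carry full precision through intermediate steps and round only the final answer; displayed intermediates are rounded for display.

x=23.129670 y=0.948494

class = single-mesh tooth geometry [base-circle involute, m = 1.852, 23T]
pitch radius r_p = m·N/2 = 1.852·23/2 = 21.298000
base radius r_b = r_p·cos α = 21.298000·cos 15.550° = 20.518427
roll angle φ = 29.929° = 0.52235959 rad
x = r_b·(cos φ + φ·sin φ) = 23.129670
y = r_b·(sin φ − φ·cos φ) = 0.948494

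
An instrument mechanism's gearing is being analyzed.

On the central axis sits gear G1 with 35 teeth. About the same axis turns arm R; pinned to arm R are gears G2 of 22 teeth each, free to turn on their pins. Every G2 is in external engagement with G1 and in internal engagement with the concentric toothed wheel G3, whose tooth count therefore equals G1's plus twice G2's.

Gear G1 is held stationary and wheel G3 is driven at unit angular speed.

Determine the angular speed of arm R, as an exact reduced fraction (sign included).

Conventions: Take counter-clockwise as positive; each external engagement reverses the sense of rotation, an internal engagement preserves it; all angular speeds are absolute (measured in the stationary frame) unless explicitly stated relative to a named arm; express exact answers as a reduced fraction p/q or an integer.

79/114

topology: planetary set — G1 35T / G2 22T / G3 79T, arm = carrier (Willis)
ring teeth: 35 + 2·22 = 79
35(ω_sun−ω_arm) = −79(ω_ring−ω_arm),  ω_sun = 0, ω_ring = 1
35(0−ω_arm) = −79(1−ω_arm)  ⇒  114·ω_arm = 79  ⇒  ω_arm = 79/114
exact speed ratio = 79/114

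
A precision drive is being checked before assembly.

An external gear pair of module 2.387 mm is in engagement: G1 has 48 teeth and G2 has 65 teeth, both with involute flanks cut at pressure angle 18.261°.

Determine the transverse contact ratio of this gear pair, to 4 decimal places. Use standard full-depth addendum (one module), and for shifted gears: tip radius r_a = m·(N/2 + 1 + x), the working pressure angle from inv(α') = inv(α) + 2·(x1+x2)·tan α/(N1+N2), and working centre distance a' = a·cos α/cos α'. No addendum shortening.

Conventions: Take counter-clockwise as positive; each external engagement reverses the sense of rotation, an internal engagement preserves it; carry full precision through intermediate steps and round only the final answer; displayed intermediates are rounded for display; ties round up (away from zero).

class = single-mesh tooth geometry [involute pair 48T × 65T, m = 2.387]
base radii: r_b1 = 54.402918, r_b2 = 73.670618
tip radii: r_a1 = 59.675000, r_a2 = 79.964500
no profile shift: α' = α, a' = a
action lengths: √(r_a1²−r_b1²) = 24.524031, √(r_a2²−r_b2²) = 31.096000
base pitch p_b = π·m·cos α = 7.121325
CR = (24.524031 + 31.096000 − 134.865500·sin 18.26100°)/7.121325 = 1.876118
contact ratio ≈ 1.8761

1.8761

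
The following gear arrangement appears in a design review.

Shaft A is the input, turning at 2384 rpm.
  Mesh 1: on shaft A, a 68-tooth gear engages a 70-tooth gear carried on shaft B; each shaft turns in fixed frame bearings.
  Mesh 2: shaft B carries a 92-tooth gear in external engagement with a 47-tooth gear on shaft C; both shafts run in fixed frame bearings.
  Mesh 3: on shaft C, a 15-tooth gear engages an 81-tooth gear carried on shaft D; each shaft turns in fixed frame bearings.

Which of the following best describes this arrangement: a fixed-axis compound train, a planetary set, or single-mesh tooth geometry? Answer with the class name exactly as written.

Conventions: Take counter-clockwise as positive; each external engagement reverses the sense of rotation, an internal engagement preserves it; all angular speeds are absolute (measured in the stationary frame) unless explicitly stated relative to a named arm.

fixed-axis compound train

recognized (4 fixed axles, 3 meshes): fixed-axis compound train
classification: fixed-axis compound train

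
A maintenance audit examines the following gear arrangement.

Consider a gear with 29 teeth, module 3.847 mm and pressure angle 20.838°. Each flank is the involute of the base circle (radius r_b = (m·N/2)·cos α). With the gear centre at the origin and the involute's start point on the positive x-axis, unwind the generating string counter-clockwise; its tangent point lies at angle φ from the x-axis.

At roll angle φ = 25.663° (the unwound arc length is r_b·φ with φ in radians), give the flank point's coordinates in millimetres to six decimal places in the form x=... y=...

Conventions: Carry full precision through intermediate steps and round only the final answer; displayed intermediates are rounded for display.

x=57.102849 y=1.530406

topology: single-mesh involute geometry — m = 3.847, N = 29
pitch radius r_p = m·N/2 = 3.847·29/2 = 55.781500
base radius r_b = r_p·cos α = 55.781500·cos 20.838° = 52.132830
roll angle φ = 25.663° = 0.44790385 rad
x = r_b·(cos φ + φ·sin φ) = 57.102849
y = r_b·(sin φ − φ·cos φ) = 1.530406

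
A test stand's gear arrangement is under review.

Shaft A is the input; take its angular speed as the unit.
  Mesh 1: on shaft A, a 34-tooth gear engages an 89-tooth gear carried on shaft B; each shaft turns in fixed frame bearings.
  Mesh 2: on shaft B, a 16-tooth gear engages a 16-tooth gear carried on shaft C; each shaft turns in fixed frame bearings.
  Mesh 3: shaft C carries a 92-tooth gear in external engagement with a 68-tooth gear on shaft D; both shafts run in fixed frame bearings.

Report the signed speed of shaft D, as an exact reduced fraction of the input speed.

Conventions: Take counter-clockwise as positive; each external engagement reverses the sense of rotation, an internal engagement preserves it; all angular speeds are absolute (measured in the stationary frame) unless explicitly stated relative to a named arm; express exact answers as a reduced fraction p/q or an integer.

3-mesh fixed-axis compound train (all bearings frame-fixed)
mesh 1 [34T→89T]: |ω|/ω_in = 1×34/89 = 34/89, sense flips to −
mesh 2 [16T→16T]: |ω|/ω_in = (34/89)×16/16 = 34/89, sense flips to +
mesh 3 [92T→68T]: |ω|/ω_in = (34/89)×92/68 = 46/89, sense flips to −
signed output speed (× input speed) = -46/89

-46/89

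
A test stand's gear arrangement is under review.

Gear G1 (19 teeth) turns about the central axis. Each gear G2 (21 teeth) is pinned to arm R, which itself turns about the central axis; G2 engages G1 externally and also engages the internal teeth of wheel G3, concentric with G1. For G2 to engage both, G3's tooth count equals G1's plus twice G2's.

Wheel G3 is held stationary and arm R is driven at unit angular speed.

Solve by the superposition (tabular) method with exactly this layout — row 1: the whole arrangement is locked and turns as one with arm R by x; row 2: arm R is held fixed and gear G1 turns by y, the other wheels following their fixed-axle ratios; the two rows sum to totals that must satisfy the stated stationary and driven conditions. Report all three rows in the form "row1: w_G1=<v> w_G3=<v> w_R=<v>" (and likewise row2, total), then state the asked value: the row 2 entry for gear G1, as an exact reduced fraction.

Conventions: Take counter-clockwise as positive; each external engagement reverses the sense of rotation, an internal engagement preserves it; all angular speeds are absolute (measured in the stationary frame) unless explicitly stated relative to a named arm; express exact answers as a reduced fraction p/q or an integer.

topology: planetary set — G1 19T / G2 21T / G3 61T, arm = carrier (Willis)
row 1 — lock + rotate with arm: ω_sun = ω_ring = ω_arm = x
row 2 — arm fixed, fixed-axis ratios: sun y, ring −(19/61)·y, arm 0
boundary: total ω_ring = x − (19/61)·y = 0 and total ω_arm = x = 1  ⇒  y = 61/19, x = 1
row 2 ring = −(19/61)·61/19 = -1
totals (row 1 + row 2): sun 1 + 61/19 = 80/19, ring 1 + (-1) = 0, arm 1 + 0 = 1
asked cell (row2, sun) = 61/19

row1: w_G1=1 w_G3=1 w_R=1
row2: w_G1=61/19 w_G3=-1 w_R=0
total: w_G1=80/19 w_G3=0 w_R=1
asked value: 61/19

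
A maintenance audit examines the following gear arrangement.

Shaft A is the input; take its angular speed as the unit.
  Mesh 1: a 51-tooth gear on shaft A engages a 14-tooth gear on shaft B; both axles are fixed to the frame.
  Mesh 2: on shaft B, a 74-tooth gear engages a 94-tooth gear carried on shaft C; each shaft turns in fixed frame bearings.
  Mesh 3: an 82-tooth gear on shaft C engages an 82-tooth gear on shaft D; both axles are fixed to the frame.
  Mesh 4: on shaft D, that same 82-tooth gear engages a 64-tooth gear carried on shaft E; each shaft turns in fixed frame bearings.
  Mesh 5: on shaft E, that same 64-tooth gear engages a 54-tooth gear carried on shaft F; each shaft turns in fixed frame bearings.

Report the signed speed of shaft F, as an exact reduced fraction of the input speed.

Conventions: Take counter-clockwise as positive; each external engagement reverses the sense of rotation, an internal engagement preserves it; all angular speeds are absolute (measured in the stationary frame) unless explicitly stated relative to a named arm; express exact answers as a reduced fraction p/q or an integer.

-25789/5922

5-mesh fixed-axis compound train (all bearings frame-fixed)
mesh 1 [51T→14T]: |ω|/ω_in = 1×51/14 = 51/14, sense flips to −
mesh 2 [74T→94T]: |ω|/ω_in = (51/14)×74/94 = 1887/658, sense flips to +
mesh 3 [82T→82T]: |ω|/ω_in = (1887/658)×82/82 = 1887/658, sense flips to −
mesh 4 [82T→64T]: |ω|/ω_in = (1887/658)×82/64 = 77367/21056, sense flips to +
mesh 5 [64T→54T]: |ω|/ω_in = (77367/21056)×64/54 = 25789/5922, sense flips to −
signed output speed (× input speed) = -25789/5922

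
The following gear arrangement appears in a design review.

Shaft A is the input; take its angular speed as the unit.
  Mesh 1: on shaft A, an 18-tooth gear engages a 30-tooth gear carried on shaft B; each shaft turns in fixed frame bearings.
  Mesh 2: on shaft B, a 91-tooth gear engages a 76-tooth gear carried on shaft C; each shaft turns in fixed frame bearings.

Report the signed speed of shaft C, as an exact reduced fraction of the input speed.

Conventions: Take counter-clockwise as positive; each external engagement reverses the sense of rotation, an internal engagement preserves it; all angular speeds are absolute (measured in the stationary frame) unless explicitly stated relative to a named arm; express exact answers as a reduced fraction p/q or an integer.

273/380

2-mesh fixed-axis compound train (all bearings frame-fixed)
mesh 1 [18T→30T]: |ω|/ω_in = 1×18/30 = 3/5, sense flips to −
mesh 2 [91T→76T]: |ω|/ω_in = (3/5)×91/76 = 273/380, sense flips to +
signed output speed (× input speed) = 273/380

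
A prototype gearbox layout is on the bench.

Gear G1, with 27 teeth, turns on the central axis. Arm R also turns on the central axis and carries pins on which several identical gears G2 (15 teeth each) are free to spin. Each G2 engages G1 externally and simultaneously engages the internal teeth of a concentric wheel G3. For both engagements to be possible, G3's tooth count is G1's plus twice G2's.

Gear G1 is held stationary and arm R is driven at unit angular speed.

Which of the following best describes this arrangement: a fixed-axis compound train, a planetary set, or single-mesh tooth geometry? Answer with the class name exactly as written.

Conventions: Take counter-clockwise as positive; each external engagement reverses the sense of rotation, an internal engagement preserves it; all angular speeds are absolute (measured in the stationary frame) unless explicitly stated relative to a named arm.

planetary set (27T centre, 15T on arm, 57T internal) — Willis relation
classification: planetary set

planetary set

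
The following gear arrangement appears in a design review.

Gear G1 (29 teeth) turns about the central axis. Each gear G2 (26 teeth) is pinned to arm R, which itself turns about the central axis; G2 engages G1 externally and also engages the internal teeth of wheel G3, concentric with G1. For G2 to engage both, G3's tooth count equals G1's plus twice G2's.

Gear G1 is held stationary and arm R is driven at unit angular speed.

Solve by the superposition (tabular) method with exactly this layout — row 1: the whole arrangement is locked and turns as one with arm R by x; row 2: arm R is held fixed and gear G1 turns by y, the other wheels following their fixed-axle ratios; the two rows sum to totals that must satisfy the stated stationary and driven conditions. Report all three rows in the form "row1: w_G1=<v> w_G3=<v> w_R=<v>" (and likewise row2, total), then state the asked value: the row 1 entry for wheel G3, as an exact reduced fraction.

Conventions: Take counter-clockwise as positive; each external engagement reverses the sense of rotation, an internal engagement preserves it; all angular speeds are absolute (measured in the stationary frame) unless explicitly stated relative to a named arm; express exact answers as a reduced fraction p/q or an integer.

recognized (axles ride arm R): planetary set, 29/26/81 teeth
superposition row 1 [locked train]: every member turns x
row 2 (arm held, sun turns y): ω_ring = −(29/81)·y, ω_arm = 0
boundary: total ω_sun = x + y = 0 and total ω_arm = x = 1  ⇒  y = -1, x = 1
row 2 ring = −(29/81)·(-1) = 29/81
totals (row 1 + row 2): sun 1 + (-1) = 0, ring 1 + 29/81 = 110/81, arm 1 + 0 = 1
asked cell (row1, ring) = 1

row1: w_G1=1 w_G3=1 w_R=1
row2: w_G1=-1 w_G3=29/81 w_R=0
total: w_G1=0 w_G3=110/81 w_R=1
asked value: 1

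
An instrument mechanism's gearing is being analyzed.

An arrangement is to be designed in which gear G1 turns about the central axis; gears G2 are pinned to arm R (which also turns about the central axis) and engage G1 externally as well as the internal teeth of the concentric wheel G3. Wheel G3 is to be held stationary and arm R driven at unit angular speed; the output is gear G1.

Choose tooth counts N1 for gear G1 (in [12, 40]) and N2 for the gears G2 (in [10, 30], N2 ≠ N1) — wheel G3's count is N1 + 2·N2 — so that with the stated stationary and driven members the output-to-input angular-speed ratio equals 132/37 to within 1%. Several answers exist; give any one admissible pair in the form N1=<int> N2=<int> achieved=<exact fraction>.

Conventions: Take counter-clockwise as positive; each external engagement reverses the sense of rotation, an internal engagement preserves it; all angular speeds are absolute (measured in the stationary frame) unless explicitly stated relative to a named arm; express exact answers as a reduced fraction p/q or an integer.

topology: planetary set — design target 132/37, arm = carrier (Willis)
Willis with ω_ring = 0: ω_sun/ω_arm = (N1+N3)/N1; set equal to 132/37  ⇒  N3/N1 = 132/37 − 1 = 95/37
N3 = N1 + 2·N2  ⇒  N2/N1 = (N3/N1 − 1)/2 = (95/37 − 1)/2 = 29/37
smallest multiple with N1 ≥ 12 and N2 ≥ 10: k = 1  ⇒  N1 = 1·37 = 37, N2 = 1·29 = 29 (N1 ≤ 40, N2 ≤ 30, N2 ≠ N1 ✓), N3 = 37 + 2·29 = 95
check: (N1+N3)/N1 with N1 = 37, N3 = 95 gives 132/37; |achieved − target| = 0 ≤ 33/925 ✓

N1=37 N2=29 achieved=132/37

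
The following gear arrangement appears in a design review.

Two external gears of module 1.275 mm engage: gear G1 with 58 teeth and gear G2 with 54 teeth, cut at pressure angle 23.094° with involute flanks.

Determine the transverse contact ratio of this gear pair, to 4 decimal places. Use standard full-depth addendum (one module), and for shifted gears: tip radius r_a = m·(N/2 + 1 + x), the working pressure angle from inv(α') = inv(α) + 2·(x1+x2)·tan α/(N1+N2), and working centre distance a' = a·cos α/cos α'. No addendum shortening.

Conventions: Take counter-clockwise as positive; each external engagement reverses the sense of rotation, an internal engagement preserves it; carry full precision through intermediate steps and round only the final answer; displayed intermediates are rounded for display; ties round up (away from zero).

single-mesh involute tooth geometry (58T engaging 54T at module 1.275)
base radii: r_b1 = 34.011919, r_b2 = 31.666269
tip radii: r_a1 = 38.250000, r_a2 = 35.700000
no profile shift: α' = α, a' = a
action lengths: √(r_a1²−r_b1²) = 17.500054, √(r_a2²−r_b2²) = 16.484459
base pitch p_b = π·m·cos α = 3.684538
CR = (17.500054 + 16.484459 − 71.400000·sin 23.09400°)/3.684538 = 1.622597
contact ratio ≈ 1.6226

1.6226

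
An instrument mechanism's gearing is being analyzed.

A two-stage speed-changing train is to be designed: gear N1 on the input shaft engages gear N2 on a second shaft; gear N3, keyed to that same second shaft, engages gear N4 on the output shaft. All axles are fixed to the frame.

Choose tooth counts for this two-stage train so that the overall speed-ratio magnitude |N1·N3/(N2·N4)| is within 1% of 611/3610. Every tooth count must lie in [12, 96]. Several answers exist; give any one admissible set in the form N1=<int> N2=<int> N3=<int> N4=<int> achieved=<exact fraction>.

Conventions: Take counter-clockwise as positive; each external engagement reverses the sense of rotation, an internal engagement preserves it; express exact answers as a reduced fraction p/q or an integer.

design class (target 611/3610): fixed-axis compound train
target = 611/3610 in lowest terms: an exact hit needs N1·N3 = k·611 and N2·N4 = k·3610 for one integer k, every count in [12, 96]; additionally prefer no 1:1 stage (N1 ≠ N2, N3 ≠ N4)
k = 1: N1·N3 = 611 = 13·47, N2·N4 = 3610 = 38·95
achieved = 13·47/(38·95) = 611/3610; |achieved − target| = 0 ≤ 611/361000 ✓

N1=13 N2=38 N3=47 N4=95 achieved=611/3610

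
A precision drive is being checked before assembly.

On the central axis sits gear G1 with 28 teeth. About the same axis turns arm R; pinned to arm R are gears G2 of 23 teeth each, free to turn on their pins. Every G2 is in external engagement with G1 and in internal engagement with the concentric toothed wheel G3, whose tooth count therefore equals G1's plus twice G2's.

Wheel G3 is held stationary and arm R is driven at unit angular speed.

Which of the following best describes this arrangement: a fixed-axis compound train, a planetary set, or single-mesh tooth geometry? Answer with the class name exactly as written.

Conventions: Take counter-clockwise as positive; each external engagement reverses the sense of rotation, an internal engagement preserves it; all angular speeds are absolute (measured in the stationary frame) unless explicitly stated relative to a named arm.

planetary set

topology: planetary set — G1 28T / G2 23T / G3 74T, arm = carrier (Willis)
classification: planetary set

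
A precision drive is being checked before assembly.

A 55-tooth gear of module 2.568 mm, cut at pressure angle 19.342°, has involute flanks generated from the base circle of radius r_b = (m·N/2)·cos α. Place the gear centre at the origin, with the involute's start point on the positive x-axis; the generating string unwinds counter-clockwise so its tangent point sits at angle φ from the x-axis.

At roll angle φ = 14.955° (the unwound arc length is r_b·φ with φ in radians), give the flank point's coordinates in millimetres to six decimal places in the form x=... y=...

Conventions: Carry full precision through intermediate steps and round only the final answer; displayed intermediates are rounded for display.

x=68.865416 y=0.392288

topology: single-mesh involute geometry — m = 2.568, N = 55
pitch radius r_p = m·N/2 = 2.568·55/2 = 70.620000
base radius r_b = r_p·cos α = 70.620000·cos 19.342° = 66.634096
roll angle φ = 14.955° = 0.26101399 rad
x = r_b·(cos φ + φ·sin φ) = 68.865416
y = r_b·(sin φ − φ·cos φ) = 0.392288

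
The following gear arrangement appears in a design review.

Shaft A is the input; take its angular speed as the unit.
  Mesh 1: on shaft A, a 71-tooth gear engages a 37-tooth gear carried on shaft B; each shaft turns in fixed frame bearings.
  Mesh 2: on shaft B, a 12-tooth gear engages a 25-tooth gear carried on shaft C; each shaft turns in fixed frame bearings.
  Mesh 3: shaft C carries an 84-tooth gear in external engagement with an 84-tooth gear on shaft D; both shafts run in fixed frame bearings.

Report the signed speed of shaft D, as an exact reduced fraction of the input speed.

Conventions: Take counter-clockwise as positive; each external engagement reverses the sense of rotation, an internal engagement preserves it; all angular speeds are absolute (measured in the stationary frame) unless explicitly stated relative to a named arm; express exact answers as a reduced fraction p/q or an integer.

-852/925

3-mesh fixed-axis compound train (all bearings frame-fixed)
mesh 1 [71T→37T]: |ω|/ω_in = 1×71/37 = 71/37, sense flips to −
mesh 2 [12T→25T]: |ω|/ω_in = (71/37)×12/25 = 852/925, sense flips to +
mesh 3 [84T→84T]: |ω|/ω_in = (852/925)×84/84 = 852/925, sense flips to −
signed output speed (× input speed) = -852/925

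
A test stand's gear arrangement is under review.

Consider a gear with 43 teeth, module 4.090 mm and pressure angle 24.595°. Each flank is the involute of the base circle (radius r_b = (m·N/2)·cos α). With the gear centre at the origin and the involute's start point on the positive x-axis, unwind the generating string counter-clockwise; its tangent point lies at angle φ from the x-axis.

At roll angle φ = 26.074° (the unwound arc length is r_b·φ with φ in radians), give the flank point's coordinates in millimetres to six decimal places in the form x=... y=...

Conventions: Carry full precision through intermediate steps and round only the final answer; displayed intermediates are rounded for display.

x=87.812467 y=2.460191

topology: single-mesh involute geometry — m = 4.090, N = 43
pitch radius r_p = m·N/2 = 4.090·43/2 = 87.935000
base radius r_b = r_p·cos α = 87.935000·cos 24.595° = 79.956871
roll angle φ = 26.074° = 0.45507715 rad
x = r_b·(cos φ + φ·sin φ) = 87.812467
y = r_b·(sin φ − φ·cos φ) = 2.460191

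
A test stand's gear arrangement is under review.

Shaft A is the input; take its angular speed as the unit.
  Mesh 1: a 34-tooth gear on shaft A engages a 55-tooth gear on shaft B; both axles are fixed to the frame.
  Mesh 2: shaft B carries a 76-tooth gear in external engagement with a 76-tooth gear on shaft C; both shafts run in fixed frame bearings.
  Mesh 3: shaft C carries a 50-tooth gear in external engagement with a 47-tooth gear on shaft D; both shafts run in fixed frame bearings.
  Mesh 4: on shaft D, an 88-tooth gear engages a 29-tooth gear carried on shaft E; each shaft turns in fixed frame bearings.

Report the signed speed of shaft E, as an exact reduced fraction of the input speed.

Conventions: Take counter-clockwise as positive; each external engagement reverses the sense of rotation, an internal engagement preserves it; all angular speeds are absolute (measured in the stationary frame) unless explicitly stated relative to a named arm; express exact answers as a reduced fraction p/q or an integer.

2720/1363

4-mesh fixed-axis compound train (all bearings frame-fixed)
mesh 1 [34T→55T]: |ω|/ω_in = 1×34/55 = 34/55, sense flips to −
mesh 2 [76T→76T]: |ω|/ω_in = (34/55)×76/76 = 34/55, sense flips to +
mesh 3 [50T→47T]: |ω|/ω_in = (34/55)×50/47 = 340/517, sense flips to −
mesh 4 [88T→29T]: |ω|/ω_in = (340/517)×88/29 = 2720/1363, sense flips to +
signed output speed (× input speed) = 2720/1363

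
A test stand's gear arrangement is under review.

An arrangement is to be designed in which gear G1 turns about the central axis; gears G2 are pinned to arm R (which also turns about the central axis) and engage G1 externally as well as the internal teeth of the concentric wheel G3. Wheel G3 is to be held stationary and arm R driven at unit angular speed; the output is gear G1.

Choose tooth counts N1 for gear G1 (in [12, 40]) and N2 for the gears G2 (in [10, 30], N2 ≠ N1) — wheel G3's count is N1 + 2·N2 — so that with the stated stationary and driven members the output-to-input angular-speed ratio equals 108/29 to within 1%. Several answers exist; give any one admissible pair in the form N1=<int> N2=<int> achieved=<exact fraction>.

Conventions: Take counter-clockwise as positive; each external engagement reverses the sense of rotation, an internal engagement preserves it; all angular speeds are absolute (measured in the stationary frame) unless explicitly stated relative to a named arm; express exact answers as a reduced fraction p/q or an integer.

N1=29 N2=25 achieved=108/29

class = planetary set [ratio 108/29 wanted; Willis about the carrier]
Willis with ω_ring = 0: ω_sun/ω_arm = (N1+N3)/N1; set equal to 108/29  ⇒  N3/N1 = 108/29 − 1 = 79/29
N3 = N1 + 2·N2  ⇒  N2/N1 = (N3/N1 − 1)/2 = (79/29 − 1)/2 = 25/29
smallest multiple with N1 ≥ 12 and N2 ≥ 10: k = 1  ⇒  N1 = 1·29 = 29, N2 = 1·25 = 25 (N1 ≤ 40, N2 ≤ 30, N2 ≠ N1 ✓), N3 = 29 + 2·25 = 79
check: (N1+N3)/N1 with N1 = 29, N3 = 79 gives 108/29; |achieved − target| = 0 ≤ 27/725 ✓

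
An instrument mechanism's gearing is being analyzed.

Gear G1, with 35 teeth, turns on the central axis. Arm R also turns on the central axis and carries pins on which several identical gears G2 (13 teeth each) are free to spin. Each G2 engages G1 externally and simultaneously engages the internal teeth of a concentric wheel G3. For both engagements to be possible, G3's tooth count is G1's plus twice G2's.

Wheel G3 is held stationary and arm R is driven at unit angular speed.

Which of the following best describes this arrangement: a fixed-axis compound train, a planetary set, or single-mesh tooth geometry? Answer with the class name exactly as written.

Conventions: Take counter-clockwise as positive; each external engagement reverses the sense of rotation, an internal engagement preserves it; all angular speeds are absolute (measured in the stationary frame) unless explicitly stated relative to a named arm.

planetary set

class = planetary set [G3 = 35+2·13 = 61; Willis about the carrier]
classification: planetary set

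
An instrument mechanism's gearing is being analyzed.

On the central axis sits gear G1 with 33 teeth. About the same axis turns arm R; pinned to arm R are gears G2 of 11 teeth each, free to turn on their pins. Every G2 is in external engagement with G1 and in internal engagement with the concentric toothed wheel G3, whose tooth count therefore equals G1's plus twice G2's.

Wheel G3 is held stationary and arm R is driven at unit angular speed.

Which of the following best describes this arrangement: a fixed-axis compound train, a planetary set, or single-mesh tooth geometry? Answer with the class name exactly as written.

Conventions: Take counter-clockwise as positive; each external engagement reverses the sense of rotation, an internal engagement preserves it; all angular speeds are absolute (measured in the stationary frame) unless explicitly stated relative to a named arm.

planetary set (33T centre, 11T on arm, 55T internal) — Willis relation
classification: planetary set

planetary set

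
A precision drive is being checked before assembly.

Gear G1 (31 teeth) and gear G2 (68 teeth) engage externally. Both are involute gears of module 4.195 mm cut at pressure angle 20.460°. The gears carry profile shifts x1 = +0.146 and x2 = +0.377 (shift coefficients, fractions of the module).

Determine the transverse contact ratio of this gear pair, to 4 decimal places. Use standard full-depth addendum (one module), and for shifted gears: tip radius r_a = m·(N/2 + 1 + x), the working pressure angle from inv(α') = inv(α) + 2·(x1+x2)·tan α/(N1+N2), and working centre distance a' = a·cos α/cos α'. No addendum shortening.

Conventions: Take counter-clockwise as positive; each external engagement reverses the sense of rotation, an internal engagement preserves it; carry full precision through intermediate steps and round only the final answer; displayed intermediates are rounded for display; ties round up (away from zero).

recognized (one external pair, fixed centres): single-mesh tooth geometry, m = 4.195, N1 = 31, N2 = 68
base radii: r_b1 = 60.920650, r_b2 = 133.632394
tip radii: r_a1 = 69.829970, r_a2 = 148.406515
inv(α') = inv(20.460°) + 2·(+0.146+0.377)·tan α/(31+68) = 0.01993673  ⇒  α' = 21.95883°
a' = a·cos α / cos α' = 207.6525·cos 20.460°/cos 21.95883° = 209.771367
action lengths: √(r_a1²−r_b1²) = 34.130618, √(r_a2²−r_b2²) = 64.551352
base pitch p_b = π·m·cos α = 12.347604
CR = (34.130618 + 64.551352 − 209.771367·sin 21.95883°)/12.347604 = 1.639186
contact ratio ≈ 1.6392

1.6392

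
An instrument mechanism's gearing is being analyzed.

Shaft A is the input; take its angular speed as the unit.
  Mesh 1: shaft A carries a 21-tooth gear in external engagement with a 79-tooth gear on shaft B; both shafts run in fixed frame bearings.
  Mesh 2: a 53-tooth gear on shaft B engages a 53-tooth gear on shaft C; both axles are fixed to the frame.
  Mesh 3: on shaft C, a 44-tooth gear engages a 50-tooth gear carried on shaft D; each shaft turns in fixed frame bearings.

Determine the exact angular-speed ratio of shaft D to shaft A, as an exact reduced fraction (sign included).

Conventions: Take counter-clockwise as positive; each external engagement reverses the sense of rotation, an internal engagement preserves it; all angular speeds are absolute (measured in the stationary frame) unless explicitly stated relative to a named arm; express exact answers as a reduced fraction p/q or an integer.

-462/1975

class = fixed-axis compound train [3 meshes; 3 ratios multiply, 3 sense flips]
mesh 1 [21T→79T]: running ratio 21/79, sense −
mesh 2 [53T→53T]: running ratio 21/79, sense +
mesh 3 [44T→50T]: running ratio 462/1975, sense −
ω_out/ω_in = -462/1975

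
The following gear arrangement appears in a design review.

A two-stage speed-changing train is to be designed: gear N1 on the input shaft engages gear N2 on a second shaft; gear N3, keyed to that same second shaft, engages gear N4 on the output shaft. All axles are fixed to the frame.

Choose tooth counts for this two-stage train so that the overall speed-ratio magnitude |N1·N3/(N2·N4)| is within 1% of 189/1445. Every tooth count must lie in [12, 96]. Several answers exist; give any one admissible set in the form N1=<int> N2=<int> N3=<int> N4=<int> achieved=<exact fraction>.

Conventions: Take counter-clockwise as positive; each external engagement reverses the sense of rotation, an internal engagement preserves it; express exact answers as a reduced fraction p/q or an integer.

N1=14 N2=34 N3=27 N4=85 achieved=189/1445

topology: fixed-axis compound train — 2 stages, target 189/1445
target = 189/1445 in lowest terms: an exact hit needs N1·N3 = k·189 and N2·N4 = k·1445 for one integer k, every count in [12, 96]; additionally prefer no 1:1 stage (N1 ≠ N2, N3 ≠ N4)
k = 1: no 1:1-free in-range split of k·189 and k·1445 into factor pairs; take k = 2
k = 2: N1·N3 = 378 = 14·27, N2·N4 = 2890 = 34·85
achieved = 14·27/(34·85) = 189/1445; |achieved − target| = 0 ≤ 189/144500 ✓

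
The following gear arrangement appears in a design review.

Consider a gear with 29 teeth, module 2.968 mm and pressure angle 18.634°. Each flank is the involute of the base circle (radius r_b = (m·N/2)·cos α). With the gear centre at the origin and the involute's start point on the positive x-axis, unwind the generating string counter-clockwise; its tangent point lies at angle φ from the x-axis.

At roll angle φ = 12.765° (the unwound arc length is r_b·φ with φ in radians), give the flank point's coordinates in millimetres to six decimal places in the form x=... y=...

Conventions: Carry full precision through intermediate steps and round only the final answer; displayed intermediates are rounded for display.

single-mesh involute tooth geometry (29T wheel at module 2.968)
pitch radius r_p = m·N/2 = 2.968·29/2 = 43.036000
base radius r_b = r_p·cos α = 43.036000·cos 18.634° = 40.780009
roll angle φ = 12.765° = 0.22279128 rad
x = r_b·(cos φ + φ·sin φ) = 41.779562
y = r_b·(sin φ − φ·cos φ) = 0.149577

x=41.779562 y=0.149577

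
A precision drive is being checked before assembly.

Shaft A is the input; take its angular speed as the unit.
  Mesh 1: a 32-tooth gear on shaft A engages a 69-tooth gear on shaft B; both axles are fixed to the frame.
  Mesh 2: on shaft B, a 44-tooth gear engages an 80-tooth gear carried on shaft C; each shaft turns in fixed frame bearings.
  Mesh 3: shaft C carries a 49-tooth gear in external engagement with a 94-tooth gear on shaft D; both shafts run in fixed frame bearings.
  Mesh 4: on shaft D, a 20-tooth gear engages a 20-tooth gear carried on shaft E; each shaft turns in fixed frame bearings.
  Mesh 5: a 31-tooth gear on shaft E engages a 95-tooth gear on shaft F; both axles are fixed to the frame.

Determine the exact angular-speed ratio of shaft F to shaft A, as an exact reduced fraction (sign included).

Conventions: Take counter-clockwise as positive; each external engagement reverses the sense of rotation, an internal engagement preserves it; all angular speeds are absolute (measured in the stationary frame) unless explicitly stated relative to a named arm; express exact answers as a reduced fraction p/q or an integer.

class = fixed-axis compound train [5 meshes; 5 ratios multiply, 5 sense flips]
mesh 1 [32T→69T]: running ratio 32/69, sense −
mesh 2 [44T→80T]: running ratio 88/345, sense +
mesh 3 [49T→94T]: running ratio 2156/16215, sense −
mesh 4 [20T→20T]: running ratio 2156/16215, sense +
mesh 5 [31T→95T]: running ratio 66836/1540425, sense −
ω_out/ω_in = -66836/1540425

-66836/1540425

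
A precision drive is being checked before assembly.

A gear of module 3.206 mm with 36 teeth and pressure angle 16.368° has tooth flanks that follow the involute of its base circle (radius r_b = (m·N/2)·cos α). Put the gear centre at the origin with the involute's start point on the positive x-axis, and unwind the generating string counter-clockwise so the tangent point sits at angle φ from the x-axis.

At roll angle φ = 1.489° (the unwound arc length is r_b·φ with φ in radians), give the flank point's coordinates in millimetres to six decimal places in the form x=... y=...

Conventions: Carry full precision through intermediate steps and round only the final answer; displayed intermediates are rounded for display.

x=55.387876 y=0.000324

single-mesh involute tooth geometry (36T wheel at module 3.206)
pitch radius r_p = m·N/2 = 3.206·36/2 = 57.708000
base radius r_b = r_p·cos α = 57.708000·cos 16.368° = 55.369182
roll angle φ = 1.489° = 0.02598795 rad
x = r_b·(cos φ + φ·sin φ) = 55.387876
y = r_b·(sin φ − φ·cos φ) = 0.000324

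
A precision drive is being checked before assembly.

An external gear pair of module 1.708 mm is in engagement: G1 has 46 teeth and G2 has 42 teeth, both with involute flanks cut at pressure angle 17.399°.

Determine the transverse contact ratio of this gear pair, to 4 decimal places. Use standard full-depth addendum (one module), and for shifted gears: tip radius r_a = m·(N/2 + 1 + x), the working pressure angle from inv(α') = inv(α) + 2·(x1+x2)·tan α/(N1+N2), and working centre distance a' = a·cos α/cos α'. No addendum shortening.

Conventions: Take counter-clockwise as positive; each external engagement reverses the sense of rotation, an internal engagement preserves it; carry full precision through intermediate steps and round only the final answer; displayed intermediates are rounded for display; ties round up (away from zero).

class = single-mesh tooth geometry [involute pair 46T × 42T, m = 1.708]
base radii: r_b1 = 37.486582, r_b2 = 34.226879
tip radii: r_a1 = 40.992000, r_a2 = 37.576000
no profile shift: α' = α, a' = a
action lengths: √(r_a1²−r_b1²) = 16.586146, √(r_a2²−r_b2²) = 15.507305
base pitch p_b = π·m·cos α = 5.120329
CR = (16.586146 + 15.507305 − 75.152000·sin 17.39900°)/5.120329 = 1.879018
contact ratio ≈ 1.8790

1.8790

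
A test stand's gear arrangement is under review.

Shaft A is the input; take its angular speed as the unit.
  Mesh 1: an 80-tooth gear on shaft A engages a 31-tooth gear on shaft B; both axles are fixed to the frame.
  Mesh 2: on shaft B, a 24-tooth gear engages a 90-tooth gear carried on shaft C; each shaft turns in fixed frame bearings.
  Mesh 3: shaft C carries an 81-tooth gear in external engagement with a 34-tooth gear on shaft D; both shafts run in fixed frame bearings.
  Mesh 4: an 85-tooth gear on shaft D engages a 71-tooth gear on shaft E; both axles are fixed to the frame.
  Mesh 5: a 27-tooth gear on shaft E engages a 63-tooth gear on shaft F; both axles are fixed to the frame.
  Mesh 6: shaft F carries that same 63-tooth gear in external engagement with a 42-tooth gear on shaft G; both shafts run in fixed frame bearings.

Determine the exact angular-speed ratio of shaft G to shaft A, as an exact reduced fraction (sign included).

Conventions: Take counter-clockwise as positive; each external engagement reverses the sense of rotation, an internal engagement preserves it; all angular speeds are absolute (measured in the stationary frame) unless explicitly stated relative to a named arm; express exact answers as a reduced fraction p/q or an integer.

19440/15407

class = fixed-axis compound train [6 meshes; 6 ratios multiply, 6 sense flips]
mesh 1 [80T→31T]: running ratio 80/31, sense −
mesh 2 [24T→90T]: running ratio 64/93, sense +
mesh 3 [81T→34T]: running ratio 864/527, sense −
mesh 4 [85T→71T]: running ratio 4320/2201, sense +
mesh 5 [27T→63T]: running ratio 12960/15407, sense −
mesh 6 [63T→42T]: running ratio 19440/15407, sense +
ω_out/ω_in = 19440/15407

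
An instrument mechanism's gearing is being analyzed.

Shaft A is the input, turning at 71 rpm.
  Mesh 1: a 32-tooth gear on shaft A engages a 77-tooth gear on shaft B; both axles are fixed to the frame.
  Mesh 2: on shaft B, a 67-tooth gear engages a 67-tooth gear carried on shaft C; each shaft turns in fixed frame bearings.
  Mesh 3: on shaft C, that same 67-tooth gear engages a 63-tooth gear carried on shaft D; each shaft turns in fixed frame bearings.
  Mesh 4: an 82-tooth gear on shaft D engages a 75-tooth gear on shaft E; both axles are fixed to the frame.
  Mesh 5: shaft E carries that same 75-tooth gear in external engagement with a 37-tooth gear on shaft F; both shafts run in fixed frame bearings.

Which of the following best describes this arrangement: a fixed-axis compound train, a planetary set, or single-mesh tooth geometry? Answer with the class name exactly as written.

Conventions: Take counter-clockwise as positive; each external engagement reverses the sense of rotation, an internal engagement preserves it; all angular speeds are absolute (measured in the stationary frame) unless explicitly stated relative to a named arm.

topology: fixed-axis compound train — 5 meshes, A→F
classification: fixed-axis compound train

fixed-axis compound train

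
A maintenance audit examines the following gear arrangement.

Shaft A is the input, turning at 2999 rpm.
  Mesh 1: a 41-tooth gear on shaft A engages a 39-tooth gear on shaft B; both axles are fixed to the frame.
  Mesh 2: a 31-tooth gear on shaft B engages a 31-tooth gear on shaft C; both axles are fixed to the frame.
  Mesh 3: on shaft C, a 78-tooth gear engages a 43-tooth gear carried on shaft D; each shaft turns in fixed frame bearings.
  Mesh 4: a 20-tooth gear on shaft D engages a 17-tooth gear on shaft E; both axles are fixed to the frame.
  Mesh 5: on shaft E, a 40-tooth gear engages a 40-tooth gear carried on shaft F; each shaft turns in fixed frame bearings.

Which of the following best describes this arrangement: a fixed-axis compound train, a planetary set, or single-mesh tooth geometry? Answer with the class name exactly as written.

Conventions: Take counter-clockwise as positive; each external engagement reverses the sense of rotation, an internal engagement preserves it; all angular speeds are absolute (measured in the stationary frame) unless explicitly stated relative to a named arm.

recognized (6 fixed axles, 5 meshes): fixed-axis compound train
classification: fixed-axis compound train

fixed-axis compound train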